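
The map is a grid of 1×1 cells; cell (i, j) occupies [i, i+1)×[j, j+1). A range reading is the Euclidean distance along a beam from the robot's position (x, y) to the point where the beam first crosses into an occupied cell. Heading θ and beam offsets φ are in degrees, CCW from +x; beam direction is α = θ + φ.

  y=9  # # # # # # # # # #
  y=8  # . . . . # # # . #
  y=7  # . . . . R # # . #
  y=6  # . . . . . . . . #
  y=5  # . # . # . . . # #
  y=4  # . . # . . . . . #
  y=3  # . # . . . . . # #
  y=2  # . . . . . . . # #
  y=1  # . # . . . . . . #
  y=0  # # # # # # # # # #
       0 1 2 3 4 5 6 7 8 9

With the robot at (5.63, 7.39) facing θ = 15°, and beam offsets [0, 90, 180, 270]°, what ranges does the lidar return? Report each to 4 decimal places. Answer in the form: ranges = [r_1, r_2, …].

beam 1: φ=0°, α=15°
  cosα=0.9659 sinα=0.2588 | (5,7) | tMaxX 0.3831 tMaxY 2.3569 | tΔX 1.0353 tΔY 3.8637
    t=0.3831 [x] (6,7) — stop
  → r_1 = 0.3831
beam 2: φ=90°, α=105°
  cosα=-0.2588 sinα=0.9659 | (5,7) | tMaxX 2.4341 tMaxY 0.6315 | tΔX 3.8637 tΔY 1.0353
    t=0.6315 [y] (5,8) — stop
  → r_2 = 0.6315
beam 3: φ=180°, α=195°
  cosα=-0.9659 sinα=-0.2588 | (5,7) | tMaxX 0.6522 tMaxY 1.5068 | tΔX 1.0353 tΔY 3.8637
    t=0.6522 [x] (4,7)
    t=1.5068 [y] (4,6)
    t=1.6875 [x] (3,6)
    t=2.7228 [x] (2,6)
    t=3.7581 [x] (1,6)
    t=4.7933 [x] (0,6) — stop
  → r_3 = 4.7933
beam 4: φ=270°, α=285°
  cosα=0.2588 sinα=-0.9659 | (5,7) | tMaxX 1.4296 tMaxY 0.4038 | tΔX 3.8637 tΔY 1.0353
    t=0.4038 [y] (5,6)
    t=1.4296 [x] (6,6)
    t=1.4390 [y] (6,5)
    t=2.4743 [y] (6,4)
    t=3.5096 [y] (6,3)
    t=4.5449 [y] (6,2)
    t=5.2933 [x] (7,2)
    t=5.5801 [y] (7,1)
    t=6.6154 [y] (7,0) — stop
  → r_4 = 6.6154

ranges = [0.3831, 0.6315, 4.7933, 6.6154]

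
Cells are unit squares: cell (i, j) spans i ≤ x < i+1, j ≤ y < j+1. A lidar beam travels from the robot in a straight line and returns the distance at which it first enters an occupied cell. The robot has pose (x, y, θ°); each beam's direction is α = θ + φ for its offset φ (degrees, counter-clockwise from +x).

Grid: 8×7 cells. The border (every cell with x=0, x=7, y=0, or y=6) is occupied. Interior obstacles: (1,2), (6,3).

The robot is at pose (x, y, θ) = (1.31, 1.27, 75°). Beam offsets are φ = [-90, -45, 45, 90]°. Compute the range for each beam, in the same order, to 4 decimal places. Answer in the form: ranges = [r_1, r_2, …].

beam 1: φ=-90°, α=345°
  d=(0.9659,-0.2588)  start (1,1)  tX=0.7143 tY=1.0432  stride 1/|dx|=1.0353 1/|dy|=3.8637
    cross x-line → (2,1), t=0.7143
    cross y-line → (2,0), t=1.0432 (wall)
  → r_1 = 1.0432
beam 2: φ=-45°, α=30°
  d=(0.8660,0.5000)  start (1,1)  tX=0.7967 tY=1.4600  stride 1/|dx|=1.1547 1/|dy|=2.0000
    cross x-line → (2,1), t=0.7967
    cross y-line → (2,2), t=1.4600
    cross x-line → (3,2), t=1.9514
    cross x-line → (4,2), t=3.1061
    cross y-line → (4,3), t=3.4600
    cross x-line → (5,3), t=4.2608
    cross x-line → (6,3), t=5.4155 (wall)
  → r_2 = 5.4155
beam 3: φ=45°, α=120°
  d=(-0.5000,0.8660)  start (1,1)  tX=0.6200 tY=0.8429  stride 1/|dx|=2.0000 1/|dy|=1.1547
    cross x-line → (0,1), t=0.6200 (wall)
  → r_3 = 0.6200
beam 4: φ=90°, α=165°
  d=(-0.9659,0.2588)  start (1,1)  tX=0.3209 tY=2.8205  stride 1/|dx|=1.0353 1/|dy|=3.8637
    cross x-line → (0,1), t=0.3209 (wall)
  → r_4 = 0.3209

ranges = [1.0432, 5.4155, 0.6200, 0.3209]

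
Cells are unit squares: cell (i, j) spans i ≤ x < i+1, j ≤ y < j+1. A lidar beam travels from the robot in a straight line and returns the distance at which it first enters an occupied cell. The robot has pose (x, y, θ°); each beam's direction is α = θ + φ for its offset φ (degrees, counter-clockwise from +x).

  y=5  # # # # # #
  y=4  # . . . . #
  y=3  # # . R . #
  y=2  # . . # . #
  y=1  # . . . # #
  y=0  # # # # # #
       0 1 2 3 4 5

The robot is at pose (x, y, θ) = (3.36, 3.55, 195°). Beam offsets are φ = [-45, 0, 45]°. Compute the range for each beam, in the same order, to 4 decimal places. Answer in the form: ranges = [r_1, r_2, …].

beam 1: φ=-45°, α=150°
  dir = (cos 150°, sin 150°) = (-0.8660, 0.5000); from cell (3,3)
  next x-line at t=0.4157, next y-line at t=0.9000; Δt_x=1.1547, Δt_y=2.0000
    x: enter (2,3) at t=0.4157
    y: enter (2,4) at t=0.9000
    x: enter (1,4) at t=1.5704
    x: enter (0,4) at t=2.7251 ← occupied
  → r_1 = 2.7251
beam 2: φ=0°, α=195°
  dir = (cos 195°, sin 195°) = (-0.9659, -0.2588); from cell (3,3)
  next x-line at t=0.3727, next y-line at t=2.1250; Δt_x=1.0353, Δt_y=3.8637
    x: enter (2,3) at t=0.3727
    x: enter (1,3) at t=1.4080 ← occupied
  → r_2 = 1.4080
beam 3: φ=45°, α=240°
  dir = (cos 240°, sin 240°) = (-0.5000, -0.8660); from cell (3,3)
  next x-line at t=0.7200, next y-line at t=0.6351; Δt_x=2.0000, Δt_y=1.1547
    y: enter (3,2) at t=0.6351 ← occupied
  → r_3 = 0.6351

ranges = [2.7251, 1.4080, 0.6351]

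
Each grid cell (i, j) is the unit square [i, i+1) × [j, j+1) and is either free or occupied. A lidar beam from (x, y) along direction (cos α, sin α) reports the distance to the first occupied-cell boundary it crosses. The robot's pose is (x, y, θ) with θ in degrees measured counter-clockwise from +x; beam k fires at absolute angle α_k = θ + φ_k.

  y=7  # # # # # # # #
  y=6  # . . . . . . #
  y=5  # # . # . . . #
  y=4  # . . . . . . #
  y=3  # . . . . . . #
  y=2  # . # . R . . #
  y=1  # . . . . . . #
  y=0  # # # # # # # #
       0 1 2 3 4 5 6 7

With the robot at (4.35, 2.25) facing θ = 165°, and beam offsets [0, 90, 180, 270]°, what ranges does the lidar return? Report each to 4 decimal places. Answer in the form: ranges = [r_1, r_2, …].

ranges = [1.3976, 1.2941, 2.7435, 4.9176]

beam 1: φ=0°, α=165°
  direction (-0.9659, 0.2588); cell (4,2); t to first gridline: x 0.3623, y 2.8978 (then +1.0353 / +3.8637)
    (3,2) via x @ 0.3623
    (2,2) via x @ 1.3976  # hit
  → r_1 = 1.3976
beam 2: φ=90°, α=255°
  direction (-0.2588, -0.9659); cell (4,2); t to first gridline: x 1.3523, y 0.2588 (then +3.8637 / +1.0353)
    (4,1) via y @ 0.2588
    (4,0) via y @ 1.2941  # hit
  → r_2 = 1.2941
beam 3: φ=180°, α=345°
  direction (0.9659, -0.2588); cell (4,2); t to first gridline: x 0.6729, y 0.9659 (then +1.0353 / +3.8637)
    (5,2) via x @ 0.6729
    (5,1) via y @ 0.9659
    (6,1) via x @ 1.7082
    (7,1) via x @ 2.7435  # hit
  → r_3 = 2.7435
beam 4: φ=270°, α=75°
  direction (0.2588, 0.9659); cell (4,2); t to first gridline: x 2.5114, y 0.7765 (then +3.8637 / +1.0353)
    (4,3) via y @ 0.7765
    (4,4) via y @ 1.8117
    (5,4) via x @ 2.5114
    (5,5) via y @ 2.8470
    (5,6) via y @ 3.8823
    (5,7) via y @ 4.9176  # hit
  → r_4 = 4.9176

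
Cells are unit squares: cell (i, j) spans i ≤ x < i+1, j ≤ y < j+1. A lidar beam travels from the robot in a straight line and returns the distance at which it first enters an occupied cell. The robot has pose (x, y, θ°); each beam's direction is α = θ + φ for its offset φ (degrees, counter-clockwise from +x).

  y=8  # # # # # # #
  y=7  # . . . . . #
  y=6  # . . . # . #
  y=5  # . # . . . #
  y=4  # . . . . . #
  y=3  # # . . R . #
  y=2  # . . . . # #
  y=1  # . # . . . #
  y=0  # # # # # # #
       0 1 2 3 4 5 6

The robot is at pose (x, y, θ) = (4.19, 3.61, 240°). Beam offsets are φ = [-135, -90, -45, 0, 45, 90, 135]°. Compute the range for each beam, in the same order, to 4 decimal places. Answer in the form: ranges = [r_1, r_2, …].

beam 1: φ=-135°, α=105°
  direction (-0.2588, 0.9659); cell (4,3); t to first gridline: x 0.7341, y 0.4038 (then +3.8637 / +1.0353)
    (4,4) via y @ 0.4038
    (3,4) via x @ 0.7341
    (3,5) via y @ 1.4390
    (3,6) via y @ 2.4743
    (3,7) via y @ 3.5096
    (3,8) via y @ 4.5449  # hit
  → r_1 = 4.5449
beam 2: φ=-90°, α=150°
  direction (-0.8660, 0.5000); cell (4,3); t to first gridline: x 0.2194, y 0.7800 (then +1.1547 / +2.0000)
    (3,3) via x @ 0.2194
    (3,4) via y @ 0.7800
    (2,4) via x @ 1.3741
    (1,4) via x @ 2.5288
    (1,5) via y @ 2.7800
    (0,5) via x @ 3.6835  # hit
  → r_2 = 3.6835
beam 3: φ=-45°, α=195°
  direction (-0.9659, -0.2588); cell (4,3); t to first gridline: x 0.1967, y 2.3569 (then +1.0353 / +3.8637)
    (3,3) via x @ 0.1967
    (2,3) via x @ 1.2320
    (1,3) via x @ 2.2673  # hit
  → r_3 = 2.2673
beam 4: φ=0°, α=240°
  direction (-0.5000, -0.8660); cell (4,3); t to first gridline: x 0.3800, y 0.7044 (then +2.0000 / +1.1547)
    (3,3) via x @ 0.3800
    (3,2) via y @ 0.7044
    (3,1) via y @ 1.8591
    (2,1) via x @ 2.3800  # hit
  → r_4 = 2.3800
beam 5: φ=45°, α=285°
  direction (0.2588, -0.9659); cell (4,3); t to first gridline: x 3.1296, y 0.6315 (then +3.8637 / +1.0353)
    (4,2) via y @ 0.6315
    (4,1) via y @ 1.6668
    (4,0) via y @ 2.7021  # hit
  → r_5 = 2.7021
beam 6: φ=90°, α=330°
  direction (0.8660, -0.5000); cell (4,3); t to first gridline: x 0.9353, y 1.2200 (then +1.1547 / +2.0000)
    (5,3) via x @ 0.9353
    (5,2) via y @ 1.2200  # hit
  → r_6 = 1.2200
beam 7: φ=135°, α=15°
  direction (0.9659, 0.2588); cell (4,3); t to first gridline: x 0.8386, y 1.5068 (then +1.0353 / +3.8637)
    (5,3) via x @ 0.8386
    (5,4) via y @ 1.5068
    (6,4) via x @ 1.8738  # hit
  → r_7 = 1.8738

ranges = [4.5449, 3.6835, 2.2673, 2.3800, 2.7021, 1.2200, 1.8738]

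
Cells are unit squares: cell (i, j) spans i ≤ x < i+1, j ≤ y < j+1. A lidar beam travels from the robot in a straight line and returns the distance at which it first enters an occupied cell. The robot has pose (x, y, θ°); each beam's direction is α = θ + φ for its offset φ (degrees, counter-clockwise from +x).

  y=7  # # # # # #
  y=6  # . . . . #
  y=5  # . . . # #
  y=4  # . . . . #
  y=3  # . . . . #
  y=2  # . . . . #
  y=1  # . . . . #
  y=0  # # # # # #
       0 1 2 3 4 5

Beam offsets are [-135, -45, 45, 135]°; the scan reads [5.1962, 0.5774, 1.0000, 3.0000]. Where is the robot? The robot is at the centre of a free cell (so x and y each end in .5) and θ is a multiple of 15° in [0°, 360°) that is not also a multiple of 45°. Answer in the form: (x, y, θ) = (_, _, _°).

The pose lattice has 23·16 = 368 candidates. Test each by forward raycasting.
  (1.5, 4.5, 150°): beam 1 = 2.5882 ≠ 5.1962 ✗
  (2.5, 3.5, 75°): beam 1 = 2.8868 ≠ 5.1962 ✗
  (2.5, 1.5, 105°): beam 1 = 1.0000 ≠ 5.1962 ✗
  (3.5, 4.5, 285°): beam 1 = 2.8868 ≠ 5.1962 ✗
  …
  (1.5, 2.5, 195°): r_1=5.1962, r_2=0.5774, r_3=1.0000, r_4=3.0000 — all match ✓
No second candidate reproduces the full scan.

(x, y, θ) = (1.5, 2.5, 195°)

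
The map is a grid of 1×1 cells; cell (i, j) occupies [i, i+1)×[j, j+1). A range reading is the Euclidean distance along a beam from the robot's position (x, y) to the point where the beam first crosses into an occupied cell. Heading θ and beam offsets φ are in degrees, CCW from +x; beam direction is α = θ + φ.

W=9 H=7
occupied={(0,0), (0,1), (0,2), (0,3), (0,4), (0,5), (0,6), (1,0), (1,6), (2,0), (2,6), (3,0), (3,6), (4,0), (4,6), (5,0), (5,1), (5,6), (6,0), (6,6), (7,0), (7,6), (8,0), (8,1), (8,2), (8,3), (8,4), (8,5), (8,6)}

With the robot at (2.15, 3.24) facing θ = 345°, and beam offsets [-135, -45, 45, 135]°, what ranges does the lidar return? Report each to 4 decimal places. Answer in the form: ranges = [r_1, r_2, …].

beam 1: φ=-135°, α=210°
  cosα=-0.8660 sinα=-0.5000 | (2,3) | tMaxX 0.1732 tMaxY 0.4800 | tΔX 1.1547 tΔY 2.0000
    t=0.1732 [x] (1,3)
    t=0.4800 [y] (1,2)
    t=1.3279 [x] (0,2) — stop
  → r_1 = 1.3279
beam 2: φ=-45°, α=300°
  cosα=0.5000 sinα=-0.8660 | (2,3) | tMaxX 1.7000 tMaxY 0.2771 | tΔX 2.0000 tΔY 1.1547
    t=0.2771 [y] (2,2)
    t=1.4318 [y] (2,1)
    t=1.7000 [x] (3,1)
    t=2.5865 [y] (3,0) — stop
  → r_2 = 2.5865
beam 3: φ=45°, α=30°
  cosα=0.8660 sinα=0.5000 | (2,3) | tMaxX 0.9815 tMaxY 1.5200 | tΔX 1.1547 tΔY 2.0000
    t=0.9815 [x] (3,3)
    t=1.5200 [y] (3,4)
    t=2.1362 [x] (4,4)
    t=3.2909 [x] (5,4)
    t=3.5200 [y] (5,5)
    t=4.4456 [x] (6,5)
    t=5.5200 [y] (6,6) — stop
  → r_3 = 5.5200
beam 4: φ=135°, α=120°
  cosα=-0.5000 sinα=0.8660 | (2,3) | tMaxX 0.3000 tMaxY 0.8776 | tΔX 2.0000 tΔY 1.1547
    t=0.3000 [x] (1,3)
    t=0.8776 [y] (1,4)
    t=2.0323 [y] (1,5)
    t=2.3000 [x] (0,5) — stop
  → r_4 = 2.3000

ranges = [1.3279, 2.5865, 5.5200, 2.3000]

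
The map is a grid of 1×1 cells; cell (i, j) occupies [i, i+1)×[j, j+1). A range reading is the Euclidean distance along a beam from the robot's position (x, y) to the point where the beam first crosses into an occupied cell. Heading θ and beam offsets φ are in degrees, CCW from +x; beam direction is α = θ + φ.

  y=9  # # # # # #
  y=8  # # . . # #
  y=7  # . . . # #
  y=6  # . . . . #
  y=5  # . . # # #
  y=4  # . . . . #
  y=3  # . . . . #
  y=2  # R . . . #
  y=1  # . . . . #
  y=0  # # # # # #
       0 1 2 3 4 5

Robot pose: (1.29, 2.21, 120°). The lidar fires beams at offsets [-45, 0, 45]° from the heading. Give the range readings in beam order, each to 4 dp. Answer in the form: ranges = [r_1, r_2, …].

beam 1: φ=-45°, α=75°
  direction (0.2588, 0.9659); cell (1,2); t to first gridline: x 2.7432, y 0.8179 (then +3.8637 / +1.0353)
    (1,3) via y @ 0.8179
    (1,4) via y @ 1.8531
    (2,4) via x @ 2.7432
    (2,5) via y @ 2.8884
    (2,6) via y @ 3.9237
    (2,7) via y @ 4.9590
    (2,8) via y @ 5.9942
    (3,8) via x @ 6.6069
    (3,9) via y @ 7.0295  # hit
  → r_1 = 7.0295
beam 2: φ=0°, α=120°
  direction (-0.5000, 0.8660); cell (1,2); t to first gridline: x 0.5800, y 0.9122 (then +2.0000 / +1.1547)
    (0,2) via x @ 0.5800  # hit
  → r_2 = 0.5800
beam 3: φ=45°, α=165°
  direction (-0.9659, 0.2588); cell (1,2); t to first gridline: x 0.3002, y 3.0523 (then +1.0353 / +3.8637)
    (0,2) via x @ 0.3002  # hit
  → r_3 = 0.3002

ranges = [7.0295, 0.5800, 0.3002]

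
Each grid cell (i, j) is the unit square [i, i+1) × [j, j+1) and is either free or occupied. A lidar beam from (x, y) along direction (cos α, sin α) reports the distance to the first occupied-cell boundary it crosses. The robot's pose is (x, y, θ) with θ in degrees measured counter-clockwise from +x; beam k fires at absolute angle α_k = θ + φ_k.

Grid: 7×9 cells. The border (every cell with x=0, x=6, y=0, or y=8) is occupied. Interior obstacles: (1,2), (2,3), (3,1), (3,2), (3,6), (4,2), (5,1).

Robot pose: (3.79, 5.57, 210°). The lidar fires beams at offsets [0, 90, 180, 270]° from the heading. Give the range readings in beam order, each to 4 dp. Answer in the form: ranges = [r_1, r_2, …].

beam 1: φ=0°, α=210°
  direction (-0.8660, -0.5000); cell (3,5); t to first gridline: x 0.9122, y 1.1400 (then +1.1547 / +2.0000)
    (2,5) via x @ 0.9122
    (2,4) via y @ 1.1400
    (1,4) via x @ 2.0669
    (1,3) via y @ 3.1400
    (0,3) via x @ 3.2216  # hit
  → r_1 = 3.2216
beam 2: φ=90°, α=300°
  direction (0.5000, -0.8660); cell (3,5); t to first gridline: x 0.4200, y 0.6582 (then +2.0000 / +1.1547)
    (4,5) via x @ 0.4200
    (4,4) via y @ 0.6582
    (4,3) via y @ 1.8129
    (5,3) via x @ 2.4200
    (5,2) via y @ 2.9676
    (5,1) via y @ 4.1223  # hit
  → r_2 = 4.1223
beam 3: φ=180°, α=30°
  direction (0.8660, 0.5000); cell (3,5); t to first gridline: x 0.2425, y 0.8600 (then +1.1547 / +2.0000)
    (4,5) via x @ 0.2425
    (4,6) via y @ 0.8600
    (5,6) via x @ 1.3972
    (6,6) via x @ 2.5519  # hit
  → r_3 = 2.5519
beam 4: φ=270°, α=120°
  direction (-0.5000, 0.8660); cell (3,5); t to first gridline: x 1.5800, y 0.4965 (then +2.0000 / +1.1547)
    (3,6) via y @ 0.4965  # hit
  → r_4 = 0.4965

ranges = [3.2216, 4.1223, 2.5519, 0.4965]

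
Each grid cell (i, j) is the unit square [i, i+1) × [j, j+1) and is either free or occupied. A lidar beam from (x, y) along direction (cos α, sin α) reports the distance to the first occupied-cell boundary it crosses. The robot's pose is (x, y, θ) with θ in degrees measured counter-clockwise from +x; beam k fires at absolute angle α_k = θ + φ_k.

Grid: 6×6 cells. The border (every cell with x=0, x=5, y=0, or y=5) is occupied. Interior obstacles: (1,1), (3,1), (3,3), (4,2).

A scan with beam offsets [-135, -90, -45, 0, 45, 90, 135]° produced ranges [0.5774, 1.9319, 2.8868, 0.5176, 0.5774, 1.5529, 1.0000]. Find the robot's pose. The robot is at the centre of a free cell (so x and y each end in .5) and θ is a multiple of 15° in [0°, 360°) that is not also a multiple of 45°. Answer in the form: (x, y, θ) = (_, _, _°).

Candidates: 12 free-cell centres × 16 headings = 192 poses. Raycast each; keep the one whose scan matches to 4 dp.
  (1.5, 2.5, 345°): beam 2 = 0.5176 ≠ 1.9319 ✗
  (3.5, 2.5, 240°): beam 1 = 0.5176 ≠ 0.5774 ✗
  (1.5, 3.5, 240°): beam 1 = 1.5529 ≠ 0.5774 ✗
  (4.5, 3.5, 255°): beam 1 = 1.7321 ≠ 0.5774 ✗
  …
  (3.5, 4.5, 255°): r_1=0.5774, r_2=1.9319, r_3=2.8868, r_4=0.5176, r_5=0.5774, r_6=1.5529, r_7=1.0000 — all match ✓
Unique over the lattice → pose = (3.5, 4.5, 255°).

(x, y, θ) = (3.5, 4.5, 255°)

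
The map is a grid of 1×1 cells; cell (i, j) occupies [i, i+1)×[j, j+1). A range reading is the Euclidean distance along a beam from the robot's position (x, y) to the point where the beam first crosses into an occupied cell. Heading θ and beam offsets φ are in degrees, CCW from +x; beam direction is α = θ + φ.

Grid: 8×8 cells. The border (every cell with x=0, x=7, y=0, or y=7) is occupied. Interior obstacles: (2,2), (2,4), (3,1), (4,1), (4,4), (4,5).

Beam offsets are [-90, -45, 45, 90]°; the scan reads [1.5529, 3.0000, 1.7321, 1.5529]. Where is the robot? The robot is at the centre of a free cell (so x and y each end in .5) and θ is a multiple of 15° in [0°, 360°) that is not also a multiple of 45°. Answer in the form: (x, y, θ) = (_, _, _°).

The pose lattice has 30·16 = 480 candidates. Test each by forward raycasting.
  (6.5, 4.5, 15°): beam 1 = 1.9319 ≠ 1.5529 ✗
  (2.5, 3.5, 75°): beam 1 = 4.6587 ≠ 1.5529 ✗
  (5.5, 4.5, 285°): beam 1 = 0.5176 ≠ 1.5529 ✗
  (1.5, 2.5, 300°): beam 1 = 0.5774 ≠ 1.5529 ✗
  …
  (2.5, 5.5, 75°): r_1=1.5529, r_2=3.0000, r_3=1.7321, r_4=1.5529 — all match ✓
No second candidate reproduces the full scan.

(x, y, θ) = (2.5, 5.5, 75°)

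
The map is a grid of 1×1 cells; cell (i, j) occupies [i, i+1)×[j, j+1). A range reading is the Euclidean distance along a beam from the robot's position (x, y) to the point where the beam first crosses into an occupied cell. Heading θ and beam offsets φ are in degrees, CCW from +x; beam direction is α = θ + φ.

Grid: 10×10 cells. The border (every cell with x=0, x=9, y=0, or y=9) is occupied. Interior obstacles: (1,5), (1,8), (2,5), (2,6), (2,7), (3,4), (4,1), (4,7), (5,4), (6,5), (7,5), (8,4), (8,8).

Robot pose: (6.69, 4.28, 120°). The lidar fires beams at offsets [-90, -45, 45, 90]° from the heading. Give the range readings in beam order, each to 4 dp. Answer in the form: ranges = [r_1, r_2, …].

beam 1: φ=-90°, α=30°
  d=(0.8660,0.5000)  start (6,4)  tX=0.3580 tY=1.4400  stride 1/|dx|=1.1547 1/|dy|=2.0000
    cross x-line → (7,4), t=0.3580
    cross y-line → (7,5), t=1.4400 (wall)
  → r_1 = 1.4400
beam 2: φ=-45°, α=75°
  d=(0.2588,0.9659)  start (6,4)  tX=1.1977 tY=0.7454  stride 1/|dx|=3.8637 1/|dy|=1.0353
    cross y-line → (6,5), t=0.7454 (wall)
  → r_2 = 0.7454
beam 3: φ=45°, α=165°
  d=(-0.9659,0.2588)  start (6,4)  tX=0.7143 tY=2.7819  stride 1/|dx|=1.0353 1/|dy|=3.8637
    cross x-line → (5,4), t=0.7143 (wall)
  → r_3 = 0.7143
beam 4: φ=90°, α=210°
  d=(-0.8660,-0.5000)  start (6,4)  tX=0.7967 tY=0.5600  stride 1/|dx|=1.1547 1/|dy|=2.0000
    cross y-line → (6,3), t=0.5600
    cross x-line → (5,3), t=0.7967
    cross x-line → (4,3), t=1.9514
    cross y-line → (4,2), t=2.5600
    cross x-line → (3,2), t=3.1061
    cross x-line → (2,2), t=4.2608
    cross y-line → (2,1), t=4.5600
    cross x-line → (1,1), t=5.4155
    cross y-line → (1,0), t=6.5600 (wall)
  → r_4 = 6.5600

ranges = [1.4400, 0.7454, 0.7143, 6.5600]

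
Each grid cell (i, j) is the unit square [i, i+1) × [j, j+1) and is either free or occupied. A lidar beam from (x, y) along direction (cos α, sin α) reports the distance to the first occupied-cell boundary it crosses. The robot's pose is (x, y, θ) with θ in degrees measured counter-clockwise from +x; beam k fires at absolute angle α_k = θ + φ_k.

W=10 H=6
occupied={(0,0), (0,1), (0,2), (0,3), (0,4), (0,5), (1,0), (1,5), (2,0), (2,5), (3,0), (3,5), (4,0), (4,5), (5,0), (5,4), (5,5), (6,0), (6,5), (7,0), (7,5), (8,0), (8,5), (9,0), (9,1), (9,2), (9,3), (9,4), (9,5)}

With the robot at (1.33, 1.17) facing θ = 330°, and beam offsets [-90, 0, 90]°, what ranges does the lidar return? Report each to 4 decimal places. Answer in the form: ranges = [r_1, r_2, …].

beam 1: φ=-90°, α=240°
  dir = (cos 240°, sin 240°) = (-0.5000, -0.8660); from cell (1,1)
  next x-line at t=0.6600, next y-line at t=0.1963; Δt_x=2.0000, Δt_y=1.1547
    y: enter (1,0) at t=0.1963 ← occupied
  → r_1 = 0.1963
beam 2: φ=0°, α=330°
  dir = (cos 330°, sin 330°) = (0.8660, -0.5000); from cell (1,1)
  next x-line at t=0.7736, next y-line at t=0.3400; Δt_x=1.1547, Δt_y=2.0000
    y: enter (1,0) at t=0.3400 ← occupied
  → r_2 = 0.3400
beam 3: φ=90°, α=60°
  dir = (cos 60°, sin 60°) = (0.5000, 0.8660); from cell (1,1)
  next x-line at t=1.3400, next y-line at t=0.9584; Δt_x=2.0000, Δt_y=1.1547
    y: enter (1,2) at t=0.9584
    x: enter (2,2) at t=1.3400
    y: enter (2,3) at t=2.1131
    y: enter (2,4) at t=3.2678
    x: enter (3,4) at t=3.3400
    y: enter (3,5) at t=4.4225 ← occupied
  → r_3 = 4.4225

ranges = [0.1963, 0.3400, 4.4225]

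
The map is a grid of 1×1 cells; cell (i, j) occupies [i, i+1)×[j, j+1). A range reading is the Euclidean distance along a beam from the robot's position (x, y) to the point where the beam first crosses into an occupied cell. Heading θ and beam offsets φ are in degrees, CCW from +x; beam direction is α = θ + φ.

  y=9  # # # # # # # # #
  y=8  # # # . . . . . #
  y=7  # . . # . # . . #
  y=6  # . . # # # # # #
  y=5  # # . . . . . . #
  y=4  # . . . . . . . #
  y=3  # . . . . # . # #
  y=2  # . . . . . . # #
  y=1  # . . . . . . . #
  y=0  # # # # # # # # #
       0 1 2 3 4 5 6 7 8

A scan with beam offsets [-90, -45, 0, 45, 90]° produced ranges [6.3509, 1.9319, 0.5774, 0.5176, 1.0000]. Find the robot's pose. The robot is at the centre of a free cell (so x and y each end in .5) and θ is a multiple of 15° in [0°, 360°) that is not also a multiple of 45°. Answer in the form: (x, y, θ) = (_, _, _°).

(x, y, θ) = (6.5, 1.5, 240°)

Candidates: 43 free-cell centres × 16 headings = 688 poses. Raycast each; keep the one whose scan matches to 4 dp.
  (4.5, 7.5, 105°): beam 1 = 0.5176 ≠ 6.3509 ✗
  (3.5, 8.5, 210°): beam 1 = 0.5774 ≠ 6.3509 ✗
  (1.5, 7.5, 255°): beam 1 = 0.5176 ≠ 6.3509 ✗
  (1.5, 2.5, 30°): beam 1 = 1.7321 ≠ 6.3509 ✗
  …
  (6.5, 1.5, 240°): r_1=6.3509, r_2=1.9319, r_3=0.5774, r_4=0.5176, r_5=1.0000 — all match ✓
Only this pose fits every beam.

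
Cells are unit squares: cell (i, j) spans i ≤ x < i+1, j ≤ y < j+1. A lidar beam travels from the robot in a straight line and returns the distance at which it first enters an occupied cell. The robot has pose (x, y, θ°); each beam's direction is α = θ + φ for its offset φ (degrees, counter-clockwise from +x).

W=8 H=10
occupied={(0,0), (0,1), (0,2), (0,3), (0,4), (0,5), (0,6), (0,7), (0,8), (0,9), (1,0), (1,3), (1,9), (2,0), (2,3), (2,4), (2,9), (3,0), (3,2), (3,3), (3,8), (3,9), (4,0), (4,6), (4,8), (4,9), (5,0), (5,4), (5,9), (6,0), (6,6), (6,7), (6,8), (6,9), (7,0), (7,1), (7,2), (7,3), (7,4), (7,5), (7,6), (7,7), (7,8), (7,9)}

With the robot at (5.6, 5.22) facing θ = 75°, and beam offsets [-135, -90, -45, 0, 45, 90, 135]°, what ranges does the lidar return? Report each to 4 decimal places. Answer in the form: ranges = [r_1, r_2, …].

beam 1: φ=-135°, α=300°
  dir = (cos 300°, sin 300°) = (0.5000, -0.8660); from cell (5,5)
  next x-line at t=0.8000, next y-line at t=0.2540; Δt_x=2.0000, Δt_y=1.1547
    y: enter (5,4) at t=0.2540 ← occupied
  → r_1 = 0.2540
beam 2: φ=-90°, α=345°
  dir = (cos 345°, sin 345°) = (0.9659, -0.2588); from cell (5,5)
  next x-line at t=0.4141, next y-line at t=0.8500; Δt_x=1.0353, Δt_y=3.8637
    x: enter (6,5) at t=0.4141
    y: enter (6,4) at t=0.8500
    x: enter (7,4) at t=1.4494 ← occupied
  → r_2 = 1.4494
beam 3: φ=-45°, α=30°
  dir = (cos 30°, sin 30°) = (0.8660, 0.5000); from cell (5,5)
  next x-line at t=0.4619, next y-line at t=1.5600; Δt_x=1.1547, Δt_y=2.0000
    x: enter (6,5) at t=0.4619
    y: enter (6,6) at t=1.5600 ← occupied
  → r_3 = 1.5600
beam 4: φ=0°, α=75°
  dir = (cos 75°, sin 75°) = (0.2588, 0.9659); from cell (5,5)
  next x-line at t=1.5455, next y-line at t=0.8075; Δt_x=3.8637, Δt_y=1.0353
    y: enter (5,6) at t=0.8075
    x: enter (6,6) at t=1.5455 ← occupied
  → r_4 = 1.5455
beam 5: φ=45°, α=120°
  dir = (cos 120°, sin 120°) = (-0.5000, 0.8660); from cell (5,5)
  next x-line at t=1.2000, next y-line at t=0.9007; Δt_x=2.0000, Δt_y=1.1547
    y: enter (5,6) at t=0.9007
    x: enter (4,6) at t=1.2000 ← occupied
  → r_5 = 1.2000
beam 6: φ=90°, α=165°
  dir = (cos 165°, sin 165°) = (-0.9659, 0.2588); from cell (5,5)
  next x-line at t=0.6212, next y-line at t=3.0137; Δt_x=1.0353, Δt_y=3.8637
    x: enter (4,5) at t=0.6212
    x: enter (3,5) at t=1.6564
    x: enter (2,5) at t=2.6917
    y: enter (2,6) at t=3.0137
    x: enter (1,6) at t=3.7270
    x: enter (0,6) at t=4.7623 ← occupied
  → r_6 = 4.7623
beam 7: φ=135°, α=210°
  dir = (cos 210°, sin 210°) = (-0.8660, -0.5000); from cell (5,5)
  next x-line at t=0.6928, next y-line at t=0.4400; Δt_x=1.1547, Δt_y=2.0000
    y: enter (5,4) at t=0.4400 ← occupied
  → r_7 = 0.4400

ranges = [0.2540, 1.4494, 1.5600, 1.5455, 1.2000, 4.7623, 0.4400]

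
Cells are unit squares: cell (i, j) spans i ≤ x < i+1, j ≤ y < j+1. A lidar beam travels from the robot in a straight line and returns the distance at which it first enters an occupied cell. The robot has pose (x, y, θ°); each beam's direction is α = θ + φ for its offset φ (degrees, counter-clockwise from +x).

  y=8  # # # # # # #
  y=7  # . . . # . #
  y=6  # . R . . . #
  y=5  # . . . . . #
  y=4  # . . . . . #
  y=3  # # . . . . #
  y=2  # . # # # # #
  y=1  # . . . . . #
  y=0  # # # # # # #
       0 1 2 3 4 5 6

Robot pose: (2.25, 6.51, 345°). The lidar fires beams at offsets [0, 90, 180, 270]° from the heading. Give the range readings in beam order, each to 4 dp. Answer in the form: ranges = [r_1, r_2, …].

beam 1: φ=0°, α=345°
  d=(0.9659,-0.2588)  start (2,6)  tX=0.7765 tY=1.9705  stride 1/|dx|=1.0353 1/|dy|=3.8637
    cross x-line → (3,6), t=0.7765
    cross x-line → (4,6), t=1.8117
    cross y-line → (4,5), t=1.9705
    cross x-line → (5,5), t=2.8470
    cross x-line → (6,5), t=3.8823 (wall)
  → r_1 = 3.8823
beam 2: φ=90°, α=75°
  d=(0.2588,0.9659)  start (2,6)  tX=2.8978 tY=0.5073  stride 1/|dx|=3.8637 1/|dy|=1.0353
    cross y-line → (2,7), t=0.5073
    cross y-line → (2,8), t=1.5426 (wall)
  → r_2 = 1.5426
beam 3: φ=180°, α=165°
  d=(-0.9659,0.2588)  start (2,6)  tX=0.2588 tY=1.8932  stride 1/|dx|=1.0353 1/|dy|=3.8637
    cross x-line → (1,6), t=0.2588
    cross x-line → (0,6), t=1.2941 (wall)
  → r_3 = 1.2941
beam 4: φ=270°, α=255°
  d=(-0.2588,-0.9659)  start (2,6)  tX=0.9659 tY=0.5280  stride 1/|dx|=3.8637 1/|dy|=1.0353
    cross y-line → (2,5), t=0.5280
    cross x-line → (1,5), t=0.9659
    cross y-line → (1,4), t=1.5633
    cross y-line → (1,3), t=2.5985 (wall)
  → r_4 = 2.5985

ranges = [3.8823, 1.5426, 1.2941, 2.5985]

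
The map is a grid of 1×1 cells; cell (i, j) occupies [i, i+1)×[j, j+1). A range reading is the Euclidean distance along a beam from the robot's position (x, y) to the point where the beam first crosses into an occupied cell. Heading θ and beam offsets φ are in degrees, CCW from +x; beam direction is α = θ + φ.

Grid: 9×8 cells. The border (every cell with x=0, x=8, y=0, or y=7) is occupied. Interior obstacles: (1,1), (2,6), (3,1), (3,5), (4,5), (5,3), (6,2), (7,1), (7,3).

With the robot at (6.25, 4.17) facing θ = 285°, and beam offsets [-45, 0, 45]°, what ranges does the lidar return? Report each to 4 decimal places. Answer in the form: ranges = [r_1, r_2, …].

ranges = [0.5000, 1.2113, 0.8660]

beam 1: φ=-45°, α=240°
  d=(-0.5000,-0.8660)  start (6,4)  tX=0.5000 tY=0.1963  stride 1/|dx|=2.0000 1/|dy|=1.1547
    cross y-line → (6,3), t=0.1963
    cross x-line → (5,3), t=0.5000 (wall)
  → r_1 = 0.5000
beam 2: φ=0°, α=285°
  d=(0.2588,-0.9659)  start (6,4)  tX=2.8978 tY=0.1760  stride 1/|dx|=3.8637 1/|dy|=1.0353
    cross y-line → (6,3), t=0.1760
    cross y-line → (6,2), t=1.2113 (wall)
  → r_2 = 1.2113
beam 3: φ=45°, α=330°
  d=(0.8660,-0.5000)  start (6,4)  tX=0.8660 tY=0.3400  stride 1/|dx|=1.1547 1/|dy|=2.0000
    cross y-line → (6,3), t=0.3400
    cross x-line → (7,3), t=0.8660 (wall)
  → r_3 = 0.8660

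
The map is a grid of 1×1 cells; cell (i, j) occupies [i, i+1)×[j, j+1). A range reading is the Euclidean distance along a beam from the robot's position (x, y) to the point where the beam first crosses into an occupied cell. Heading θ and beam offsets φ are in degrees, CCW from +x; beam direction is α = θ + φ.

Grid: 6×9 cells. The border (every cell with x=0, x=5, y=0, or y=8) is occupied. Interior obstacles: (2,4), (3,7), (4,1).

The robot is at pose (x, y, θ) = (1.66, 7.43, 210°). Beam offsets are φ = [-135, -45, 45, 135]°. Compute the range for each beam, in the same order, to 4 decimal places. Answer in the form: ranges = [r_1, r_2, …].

ranges = [0.5901, 0.6833, 2.5500, 1.3873]

beam 1: φ=-135°, α=75°
  dir = (cos 75°, sin 75°) = (0.2588, 0.9659); from cell (1,7)
  next x-line at t=1.3137, next y-line at t=0.5901; Δt_x=3.8637, Δt_y=1.0353
    y: enter (1,8) at t=0.5901 ← occupied
  → r_1 = 0.5901
beam 2: φ=-45°, α=165°
  dir = (cos 165°, sin 165°) = (-0.9659, 0.2588); from cell (1,7)
  next x-line at t=0.6833, next y-line at t=2.2023; Δt_x=1.0353, Δt_y=3.8637
    x: enter (0,7) at t=0.6833 ← occupied
  → r_2 = 0.6833
beam 3: φ=45°, α=255°
  dir = (cos 255°, sin 255°) = (-0.2588, -0.9659); from cell (1,7)
  next x-line at t=2.5500, next y-line at t=0.4452; Δt_x=3.8637, Δt_y=1.0353
    y: enter (1,6) at t=0.4452
    y: enter (1,5) at t=1.4804
    y: enter (1,4) at t=2.5157
    x: enter (0,4) at t=2.5500 ← occupied
  → r_3 = 2.5500
beam 4: φ=135°, α=345°
  dir = (cos 345°, sin 345°) = (0.9659, -0.2588); from cell (1,7)
  next x-line at t=0.3520, next y-line at t=1.6614; Δt_x=1.0353, Δt_y=3.8637
    x: enter (2,7) at t=0.3520
    x: enter (3,7) at t=1.3873 ← occupied
  → r_4 = 1.3873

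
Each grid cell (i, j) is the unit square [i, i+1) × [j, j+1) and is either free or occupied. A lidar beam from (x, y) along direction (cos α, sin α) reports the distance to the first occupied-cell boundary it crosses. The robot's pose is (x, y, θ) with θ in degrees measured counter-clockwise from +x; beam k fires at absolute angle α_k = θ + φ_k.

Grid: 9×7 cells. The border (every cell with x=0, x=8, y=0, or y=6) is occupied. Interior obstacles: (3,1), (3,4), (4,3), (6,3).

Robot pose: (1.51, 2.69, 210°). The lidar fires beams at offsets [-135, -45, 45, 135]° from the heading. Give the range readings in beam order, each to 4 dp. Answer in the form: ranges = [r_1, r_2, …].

ranges = [3.4268, 0.5280, 1.7496, 6.5297]

beam 1: φ=-135°, α=75°
  dir = (cos 75°, sin 75°) = (0.2588, 0.9659); from cell (1,2)
  next x-line at t=1.8932, next y-line at t=0.3209; Δt_x=3.8637, Δt_y=1.0353
    y: enter (1,3) at t=0.3209
    y: enter (1,4) at t=1.3562
    x: enter (2,4) at t=1.8932
    y: enter (2,5) at t=2.3915
    y: enter (2,6) at t=3.4268 ← occupied
  → r_1 = 3.4268
beam 2: φ=-45°, α=165°
  dir = (cos 165°, sin 165°) = (-0.9659, 0.2588); from cell (1,2)
  next x-line at t=0.5280, next y-line at t=1.1977; Δt_x=1.0353, Δt_y=3.8637
    x: enter (0,2) at t=0.5280 ← occupied
  → r_2 = 0.5280
beam 3: φ=45°, α=255°
  dir = (cos 255°, sin 255°) = (-0.2588, -0.9659); from cell (1,2)
  next x-line at t=1.9705, next y-line at t=0.7143; Δt_x=3.8637, Δt_y=1.0353
    y: enter (1,1) at t=0.7143
    y: enter (1,0) at t=1.7496 ← occupied
  → r_3 = 1.7496
beam 4: φ=135°, α=345°
  dir = (cos 345°, sin 345°) = (0.9659, -0.2588); from cell (1,2)
  next x-line at t=0.5073, next y-line at t=2.6660; Δt_x=1.0353, Δt_y=3.8637
    x: enter (2,2) at t=0.5073
    x: enter (3,2) at t=1.5426
    x: enter (4,2) at t=2.5778
    y: enter (4,1) at t=2.6660
    x: enter (5,1) at t=3.6131
    x: enter (6,1) at t=4.6484
    x: enter (7,1) at t=5.6837
    y: enter (7,0) at t=6.5297 ← occupied
  → r_4 = 6.5297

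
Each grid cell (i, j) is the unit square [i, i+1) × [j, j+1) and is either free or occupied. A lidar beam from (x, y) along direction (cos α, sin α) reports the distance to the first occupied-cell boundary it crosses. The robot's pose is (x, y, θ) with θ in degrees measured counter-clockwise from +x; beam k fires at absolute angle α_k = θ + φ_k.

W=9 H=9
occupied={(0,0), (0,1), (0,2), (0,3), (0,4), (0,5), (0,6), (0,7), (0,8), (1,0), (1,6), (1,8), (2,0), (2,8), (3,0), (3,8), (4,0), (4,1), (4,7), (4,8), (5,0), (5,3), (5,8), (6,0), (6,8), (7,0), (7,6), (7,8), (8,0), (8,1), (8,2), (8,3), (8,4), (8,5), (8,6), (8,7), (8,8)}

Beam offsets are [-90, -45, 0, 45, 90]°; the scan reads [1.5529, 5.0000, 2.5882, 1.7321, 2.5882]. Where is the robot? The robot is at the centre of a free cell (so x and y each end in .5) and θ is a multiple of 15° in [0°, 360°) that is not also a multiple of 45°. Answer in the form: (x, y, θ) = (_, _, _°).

(x, y, θ) = (5.5, 5.5, 345°)

The pose lattice has 44·16 = 704 candidates. Test each by forward raycasting.
  (2.5, 2.5, 105°): beam 1 = 2.5882 ≠ 1.5529 ✗
  (6.5, 7.5, 15°): beam 1 = 5.7956 ≠ 1.5529 ✗
  (3.5, 1.5, 165°): beam 1 = 5.6940 ≠ 1.5529 ✗
  (4.5, 4.5, 195°): beam 1 = 3.6235 ≠ 1.5529 ✗
  …
  (5.5, 5.5, 345°): r_1=1.5529, r_2=5.0000, r_3=2.5882, r_4=1.7321, r_5=2.5882 — all match ✓
No second candidate reproduces the full scan.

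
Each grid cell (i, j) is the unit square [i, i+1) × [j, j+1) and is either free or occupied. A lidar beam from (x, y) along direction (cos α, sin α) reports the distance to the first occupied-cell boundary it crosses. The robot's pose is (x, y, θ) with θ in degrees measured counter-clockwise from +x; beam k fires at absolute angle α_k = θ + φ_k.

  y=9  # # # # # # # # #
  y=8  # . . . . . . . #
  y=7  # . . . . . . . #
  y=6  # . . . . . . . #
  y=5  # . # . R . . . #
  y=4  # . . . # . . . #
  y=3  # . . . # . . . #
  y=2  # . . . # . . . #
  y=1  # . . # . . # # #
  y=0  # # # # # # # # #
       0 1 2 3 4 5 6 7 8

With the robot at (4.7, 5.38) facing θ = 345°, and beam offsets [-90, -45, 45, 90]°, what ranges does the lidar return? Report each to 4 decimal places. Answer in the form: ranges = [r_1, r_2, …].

ranges = [0.3934, 0.4388, 3.8105, 3.7477]

beam 1: φ=-90°, α=255°
  cosα=-0.2588 sinα=-0.9659 | (4,5) | tMaxX 2.7046 tMaxY 0.3934 | tΔX 3.8637 tΔY 1.0353
    t=0.3934 [y] (4,4) — stop
  → r_1 = 0.3934
beam 2: φ=-45°, α=300°
  cosα=0.5000 sinα=-0.8660 | (4,5) | tMaxX 0.6000 tMaxY 0.4388 | tΔX 2.0000 tΔY 1.1547
    t=0.4388 [y] (4,4) — stop
  → r_2 = 0.4388
beam 3: φ=45°, α=30°
  cosα=0.8660 sinα=0.5000 | (4,5) | tMaxX 0.3464 tMaxY 1.2400 | tΔX 1.1547 tΔY 2.0000
    t=0.3464 [x] (5,5)
    t=1.2400 [y] (5,6)
    t=1.5011 [x] (6,6)
    t=2.6558 [x] (7,6)
    t=3.2400 [y] (7,7)
    t=3.8105 [x] (8,7) — stop
  → r_3 = 3.8105
beam 4: φ=90°, α=75°
  cosα=0.2588 sinα=0.9659 | (4,5) | tMaxX 1.1591 tMaxY 0.6419 | tΔX 3.8637 tΔY 1.0353
    t=0.6419 [y] (4,6)
    t=1.1591 [x] (5,6)
    t=1.6771 [y] (5,7)
    t=2.7124 [y] (5,8)
    t=3.7477 [y] (5,9) — stop
  → r_4 = 3.7477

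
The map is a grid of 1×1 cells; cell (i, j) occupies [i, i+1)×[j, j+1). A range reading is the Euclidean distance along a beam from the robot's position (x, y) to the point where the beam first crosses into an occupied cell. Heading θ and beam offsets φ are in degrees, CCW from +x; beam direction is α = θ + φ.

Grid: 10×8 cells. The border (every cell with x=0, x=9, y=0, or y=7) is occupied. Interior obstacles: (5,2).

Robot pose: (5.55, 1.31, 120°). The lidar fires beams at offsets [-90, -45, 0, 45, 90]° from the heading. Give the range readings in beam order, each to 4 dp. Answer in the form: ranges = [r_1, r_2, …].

beam 1: φ=-90°, α=30°
  direction (0.8660, 0.5000); cell (5,1); t to first gridline: x 0.5196, y 1.3800 (then +1.1547 / +2.0000)
    (6,1) via x @ 0.5196
    (6,2) via y @ 1.3800
    (7,2) via x @ 1.6743
    (8,2) via x @ 2.8290
    (8,3) via y @ 3.3800
    (9,3) via x @ 3.9837  # hit
  → r_1 = 3.9837
beam 2: φ=-45°, α=75°
  direction (0.2588, 0.9659); cell (5,1); t to first gridline: x 1.7387, y 0.7143 (then +3.8637 / +1.0353)
    (5,2) via y @ 0.7143  # hit
  → r_2 = 0.7143
beam 3: φ=0°, α=120°
  direction (-0.5000, 0.8660); cell (5,1); t to first gridline: x 1.1000, y 0.7967 (then +2.0000 / +1.1547)
    (5,2) via y @ 0.7967  # hit
  → r_3 = 0.7967
beam 4: φ=45°, α=165°
  direction (-0.9659, 0.2588); cell (5,1); t to first gridline: x 0.5694, y 2.6660 (then +1.0353 / +3.8637)
    (4,1) via x @ 0.5694
    (3,1) via x @ 1.6047
    (2,1) via x @ 2.6400
    (2,2) via y @ 2.6660
    (1,2) via x @ 3.6752
    (0,2) via x @ 4.7105  # hit
  → r_4 = 4.7105
beam 5: φ=90°, α=210°
  direction (-0.8660, -0.5000); cell (5,1); t to first gridline: x 0.6351, y 0.6200 (then +1.1547 / +2.0000)
    (5,0) via y @ 0.6200  # hit
  → r_5 = 0.6200

ranges = [3.9837, 0.7143, 0.7967, 4.7105, 0.6200]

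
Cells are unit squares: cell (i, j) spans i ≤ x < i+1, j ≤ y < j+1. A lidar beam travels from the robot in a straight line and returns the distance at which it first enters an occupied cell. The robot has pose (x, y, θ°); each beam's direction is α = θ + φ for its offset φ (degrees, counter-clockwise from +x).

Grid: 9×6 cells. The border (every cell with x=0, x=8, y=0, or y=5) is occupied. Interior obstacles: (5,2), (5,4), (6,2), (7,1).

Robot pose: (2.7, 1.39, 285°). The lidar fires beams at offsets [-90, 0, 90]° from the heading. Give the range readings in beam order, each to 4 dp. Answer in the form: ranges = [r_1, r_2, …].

beam 1: φ=-90°, α=195°
  dir = (cos 195°, sin 195°) = (-0.9659, -0.2588); from cell (2,1)
  next x-line at t=0.7247, next y-line at t=1.5068; Δt_x=1.0353, Δt_y=3.8637
    x: enter (1,1) at t=0.7247
    y: enter (1,0) at t=1.5068 ← occupied
  → r_1 = 1.5068
beam 2: φ=0°, α=285°
  dir = (cos 285°, sin 285°) = (0.2588, -0.9659); from cell (2,1)
  next x-line at t=1.1591, next y-line at t=0.4038; Δt_x=3.8637, Δt_y=1.0353
    y: enter (2,0) at t=0.4038 ← occupied
  → r_2 = 0.4038
beam 3: φ=90°, α=15°
  dir = (cos 15°, sin 15°) = (0.9659, 0.2588); from cell (2,1)
  next x-line at t=0.3106, next y-line at t=2.3569; Δt_x=1.0353, Δt_y=3.8637
    x: enter (3,1) at t=0.3106
    x: enter (4,1) at t=1.3459
    y: enter (4,2) at t=2.3569
    x: enter (5,2) at t=2.3811 ← occupied
  → r_3 = 2.3811

ranges = [1.5068, 0.4038, 2.3811]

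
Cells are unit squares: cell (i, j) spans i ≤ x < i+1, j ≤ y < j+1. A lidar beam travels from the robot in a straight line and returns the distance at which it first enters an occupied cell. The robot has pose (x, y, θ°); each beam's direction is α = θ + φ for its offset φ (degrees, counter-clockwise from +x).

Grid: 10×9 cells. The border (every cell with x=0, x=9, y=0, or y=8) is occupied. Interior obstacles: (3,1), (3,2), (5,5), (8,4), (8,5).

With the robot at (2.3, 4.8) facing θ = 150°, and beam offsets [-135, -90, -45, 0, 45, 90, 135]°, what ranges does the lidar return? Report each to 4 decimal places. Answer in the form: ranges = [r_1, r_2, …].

ranges = [2.7952, 3.6950, 3.3129, 1.5011, 1.3459, 2.6000, 2.7046]

beam 1: φ=-135°, α=15°
  dir = (cos 15°, sin 15°) = (0.9659, 0.2588); from cell (2,4)
  next x-line at t=0.7247, next y-line at t=0.7727; Δt_x=1.0353, Δt_y=3.8637
    x: enter (3,4) at t=0.7247
    y: enter (3,5) at t=0.7727
    x: enter (4,5) at t=1.7600
    x: enter (5,5) at t=2.7952 ← occupied
  → r_1 = 2.7952
beam 2: φ=-90°, α=60°
  dir = (cos 60°, sin 60°) = (0.5000, 0.8660); from cell (2,4)
  next x-line at t=1.4000, next y-line at t=0.2309; Δt_x=2.0000, Δt_y=1.1547
    y: enter (2,5) at t=0.2309
    y: enter (2,6) at t=1.3856
    x: enter (3,6) at t=1.4000
    y: enter (3,7) at t=2.5403
    x: enter (4,7) at t=3.4000
    y: enter (4,8) at t=3.6950 ← occupied
  → r_2 = 3.6950
beam 3: φ=-45°, α=105°
  dir = (cos 105°, sin 105°) = (-0.2588, 0.9659); from cell (2,4)
  next x-line at t=1.1591, next y-line at t=0.2071; Δt_x=3.8637, Δt_y=1.0353
    y: enter (2,5) at t=0.2071
    x: enter (1,5) at t=1.1591
    y: enter (1,6) at t=1.2423
    y: enter (1,7) at t=2.2776
    y: enter (1,8) at t=3.3129 ← occupied
  → r_3 = 3.3129
beam 4: φ=0°, α=150°
  dir = (cos 150°, sin 150°) = (-0.8660, 0.5000); from cell (2,4)
  next x-line at t=0.3464, next y-line at t=0.4000; Δt_x=1.1547, Δt_y=2.0000
    x: enter (1,4) at t=0.3464
    y: enter (1,5) at t=0.4000
    x: enter (0,5) at t=1.5011 ← occupied
  → r_4 = 1.5011
beam 5: φ=45°, α=195°
  dir = (cos 195°, sin 195°) = (-0.9659, -0.2588); from cell (2,4)
  next x-line at t=0.3106, next y-line at t=3.0910; Δt_x=1.0353, Δt_y=3.8637
    x: enter (1,4) at t=0.3106
    x: enter (0,4) at t=1.3459 ← occupied
  → r_5 = 1.3459
beam 6: φ=90°, α=240°
  dir = (cos 240°, sin 240°) = (-0.5000, -0.8660); from cell (2,4)
  next x-line at t=0.6000, next y-line at t=0.9238; Δt_x=2.0000, Δt_y=1.1547
    x: enter (1,4) at t=0.6000
    y: enter (1,3) at t=0.9238
    y: enter (1,2) at t=2.0785
    x: enter (0,2) at t=2.6000 ← occupied
  → r_6 = 2.6000
beam 7: φ=135°, α=285°
  dir = (cos 285°, sin 285°) = (0.2588, -0.9659); from cell (2,4)
  next x-line at t=2.7046, next y-line at t=0.8282; Δt_x=3.8637, Δt_y=1.0353
    y: enter (2,3) at t=0.8282
    y: enter (2,2) at t=1.8635
    x: enter (3,2) at t=2.7046 ← occupied
  → r_7 = 2.7046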